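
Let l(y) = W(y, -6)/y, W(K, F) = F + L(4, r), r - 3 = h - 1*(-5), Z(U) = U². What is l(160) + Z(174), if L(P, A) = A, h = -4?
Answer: 2422079/80 ≈ 30276.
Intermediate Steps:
r = 4 (r = 3 + (-4 - 1*(-5)) = 3 + (-4 + 5) = 3 + 1 = 4)
W(K, F) = 4 + F (W(K, F) = F + 4 = 4 + F)
l(y) = -2/y (l(y) = (4 - 6)/y = -2/y)
l(160) + Z(174) = -2/160 + 174² = -2*1/160 + 30276 = -1/80 + 30276 = 2422079/80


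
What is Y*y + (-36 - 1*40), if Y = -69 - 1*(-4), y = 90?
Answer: -5926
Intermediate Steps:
Y = -65 (Y = -69 + 4 = -65)
Y*y + (-36 - 1*40) = -65*90 + (-36 - 1*40) = -5850 + (-36 - 40) = -5850 - 76 = -5926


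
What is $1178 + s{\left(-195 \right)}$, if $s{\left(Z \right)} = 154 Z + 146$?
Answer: $-28706$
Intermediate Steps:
$s{\left(Z \right)} = 146 + 154 Z$
$1178 + s{\left(-195 \right)} = 1178 + \left(146 + 154 \left(-195\right)\right) = 1178 + \left(146 - 30030\right) = 1178 - 29884 = -28706$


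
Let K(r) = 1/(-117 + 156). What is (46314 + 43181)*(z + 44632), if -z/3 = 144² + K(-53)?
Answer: -20448623055/13 ≈ -1.5730e+9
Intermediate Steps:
K(r) = 1/39
z = -808705/13 (z = -3*(144² + 1/39) = -3*(20736 + 1/39) = -3*808705/39 = -808705/13 ≈ -62208.)
(46314 + 43181)*(z + 44632) = (46314 + 43181)*(-808705/13 + 44632) = 89495*(-228489/13) = -20448623055/13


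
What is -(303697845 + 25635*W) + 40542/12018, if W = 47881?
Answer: -3066847935083/2003 ≈ -1.5311e+9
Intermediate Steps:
-(303697845 + 25635*W) + 40542/12018 = -25635/(1/(47881 + 11847)) + 40542/12018 = -25635/(1/59728) + 40542*(1/12018) = -25635/1/59728 + 6757/2003 = -25635*59728 + 6757/2003 = -1531127280 + 6757/2003 = -3066847935083/2003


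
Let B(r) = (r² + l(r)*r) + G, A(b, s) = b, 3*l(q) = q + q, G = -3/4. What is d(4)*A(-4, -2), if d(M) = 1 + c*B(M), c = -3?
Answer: 307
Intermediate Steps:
G = -¾ (G = -3*¼ = -¾ ≈ -0.75000)
l(q) = 2*q/3 (l(q) = (q + q)/3 = (2*q)/3 = 2*q/3)
B(r) = -¾ + 5*r²/3 (B(r) = (r² + (2*r/3)*r) - ¾ = (r² + 2*r²/3) - ¾ = 5*r²/3 - ¾ = -¾ + 5*r²/3)
d(M) = 13/4 - 5*M² (d(M) = 1 - 3*(-¾ + 5*M²/3) = 1 + (9/4 - 5*M²) = 13/4 - 5*M²)
d(4)*A(-4, -2) = (13/4 - 5*4²)*(-4) = (13/4 - 5*16)*(-4) = (13/4 - 80)*(-4) = -307/4*(-4) = 307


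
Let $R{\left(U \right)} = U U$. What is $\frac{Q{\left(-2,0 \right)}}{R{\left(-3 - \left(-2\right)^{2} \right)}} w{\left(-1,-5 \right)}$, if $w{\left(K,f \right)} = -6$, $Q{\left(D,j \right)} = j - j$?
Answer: $0$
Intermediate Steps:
$Q{\left(D,j \right)} = 0$
$R{\left(U \right)} = U^{2}$
$\frac{Q{\left(-2,0 \right)}}{R{\left(-3 - \left(-2\right)^{2} \right)}} w{\left(-1,-5 \right)} = \frac{0}{\left(-3 - \left(-2\right)^{2}\right)^{2}} \left(-6\right) = \frac{0}{\left(-3 - 4\right)^{2}} \left(-6\right) = \frac{0}{\left(-7\right)^{2}} \left(-6\right) = \frac{0}{49} \left(-6\right) = 0 \cdot \frac{1}{49} \left(-6\right) = 0 \left(-6\right) = 0$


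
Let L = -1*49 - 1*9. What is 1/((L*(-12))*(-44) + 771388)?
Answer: 1/740764 ≈ 1.3500e-6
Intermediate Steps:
L = -58 (L = -49 - 9 = -58)
1/((L*(-12))*(-44) + 771388) = 1/(-58*(-12)*(-44) + 771388) = 1/(696*(-44) + 771388) = 1/(-30624 + 771388) = 1/740764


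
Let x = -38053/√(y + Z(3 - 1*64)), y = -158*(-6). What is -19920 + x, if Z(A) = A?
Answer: -19920 - 38053*√887/887 ≈ -21198.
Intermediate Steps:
y = 948
x = -38053*√887/887 (x = -38053/√(948 + (3 - 1*64)) = -38053/√(948 + (3 - 64)) = -38053/√(948 - 61) = -38053*√887/887 ≈ -1277.7)
-19920 + x = -19920 - 38053*√887/887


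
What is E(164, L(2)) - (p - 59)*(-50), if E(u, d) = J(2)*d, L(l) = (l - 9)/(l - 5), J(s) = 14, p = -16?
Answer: -11152/3 ≈ -3717.3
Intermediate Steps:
L(l) = (-9 + l)/(-5 + l)
E(u, d) = 14*d
E(164, L(2)) - (p - 59)*(-50) = 14*((-9 + 2)/(-5 + 2)) - (-16 - 59)*(-50) = 14*(-7/(-3)) - (-75)*(-50) = 14*(-⅓*(-7)) - 1*3750 = 14*(7/3) - 3750 = 98/3 - 3750 = -11152/3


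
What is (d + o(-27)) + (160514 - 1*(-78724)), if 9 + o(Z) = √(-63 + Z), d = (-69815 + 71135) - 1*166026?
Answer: 74523 + 3*I*√10 ≈ 74523.0 + 9.4868*I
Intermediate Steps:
d = -164706 (d = 1320 - 166026 = -164706)
o(Z) = -9 + √(-63 + Z)
(d + o(-27)) + (160514 - 1*(-78724)) = (-164706 + (-9 + √(-63 - 27))) + (160514 - 1*(-78724)) = (-164706 + (-9 + √(-90))) + (160514 + 78724) = (-164706 + (-9 + 3*I*√10)) + 239238 = (-164715 + 3*I*√10) + 239238 = 74523 + 3*I*√10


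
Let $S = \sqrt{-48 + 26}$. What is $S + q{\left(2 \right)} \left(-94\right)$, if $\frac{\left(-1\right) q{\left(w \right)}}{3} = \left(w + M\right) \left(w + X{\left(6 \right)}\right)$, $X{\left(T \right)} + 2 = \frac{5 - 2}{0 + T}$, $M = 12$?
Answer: $1974 + i \sqrt{22} \approx 1974.0 + 4.6904 i$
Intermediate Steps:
$X{\left(T \right)} = -2 + \frac{3}{T}$ ($X{\left(T \right)} = -2 + \frac{5 - 2}{0 + T} = -2 + \frac{3}{T}$)
$S = i \sqrt{22}$ ($S = \sqrt{-22} = i \sqrt{22} \approx 4.6904 i$)
$q{\left(w \right)} = - 3 \left(12 + w\right) \left(- \frac{3}{2} + w\right)$ ($q{\left(w \right)} = - 3 \left(w + 12\right) \left(w - \left(2 - \frac{3}{6}\right)\right) = - 3 \left(12 + w\right) \left(w + \left(-2 + 3 \cdot \frac{1}{6}\right)\right) = - 3 \left(12 + w\right) \left(w + \left(-2 + \frac{1}{2}\right)\right) = - 3 \left(12 + w\right) \left(w - \frac{3}{2}\right) = - 3 \left(12 + w\right) \left(- \frac{3}{2} + w\right)$)
$S + q{\left(2 \right)} \left(-94\right) = i \sqrt{22} + \left(54 - 3 \cdot 2^{2} - 63\right) \left(-94\right) = i \sqrt{22} + \left(54 - 12 - 63\right) \left(-94\right) = i \sqrt{22} - -1974 = i \sqrt{22} + 1974 = 1974 + i \sqrt{22}$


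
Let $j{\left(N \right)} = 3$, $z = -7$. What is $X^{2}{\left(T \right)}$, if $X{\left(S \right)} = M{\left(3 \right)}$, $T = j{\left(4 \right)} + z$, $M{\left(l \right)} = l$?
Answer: $9$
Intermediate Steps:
$T = -4$ ($T = 3 - 7 = -4$)
$X{\left(S \right)} = 3$
$X^{2}{\left(T \right)} = 3^{2} = 9$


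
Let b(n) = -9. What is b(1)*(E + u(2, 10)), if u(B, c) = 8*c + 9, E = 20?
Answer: -981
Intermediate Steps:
u(B, c) = 9 + 8*c
b(1)*(E + u(2, 10)) = -9*(20 + (9 + 8*10)) = -9*(20 + (9 + 80)) = -9*(20 + 89) = -9*109 = -981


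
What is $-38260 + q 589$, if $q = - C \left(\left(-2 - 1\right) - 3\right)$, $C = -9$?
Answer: $-70066$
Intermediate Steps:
$q = -54$ ($q = \left(-1\right) \left(-9\right) \left(\left(-2 - 1\right) - 3\right) = 9 \left(-3 - 3\right) = 9 \left(-6\right) = -54$)
$-38260 + q 589 = -38260 - 31806 = -70066$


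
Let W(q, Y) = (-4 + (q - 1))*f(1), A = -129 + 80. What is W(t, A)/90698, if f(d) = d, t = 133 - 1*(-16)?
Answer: 72/45349 ≈ 0.0015877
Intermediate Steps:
t = 149 (t = 133 + 16 = 149)
A = -49
W(q, Y) = -5 + q (W(q, Y) = (-4 + (q - 1))*1 = (-4 + (-1 + q))*1 = (-5 + q)*1 = -5 + q)
W(t, A)/90698 = (-5 + 149)/90698 = 144*(1/90698) = 72/45349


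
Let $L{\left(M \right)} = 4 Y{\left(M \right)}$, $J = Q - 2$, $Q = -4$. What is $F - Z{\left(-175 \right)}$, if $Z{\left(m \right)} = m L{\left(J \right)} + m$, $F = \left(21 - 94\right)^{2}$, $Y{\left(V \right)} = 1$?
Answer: $6204$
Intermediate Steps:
$F = 5329$ ($F = \left(-73\right)^{2} = 5329$)
$J = -6$ ($J = -4 - 2 = -6$)
$L{\left(M \right)} = 4$ ($L{\left(M \right)} = 4 \cdot 1 = 4$)
$Z{\left(m \right)} = 5 m$ ($Z{\left(m \right)} = m 4 + m = 4 m + m = 5 m$)
$F - Z{\left(-175 \right)} = 5329 - 5 \left(-175\right) = 5329 - -875 = 5329 + 875 = 6204$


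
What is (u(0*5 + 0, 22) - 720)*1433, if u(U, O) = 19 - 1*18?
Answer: -1030327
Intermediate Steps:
u(U, O) = 1 (u(U, O) = 19 - 18 = 1)
(u(0*5 + 0, 22) - 720)*1433 = (1 - 720)*1433 = -719*1433 = -1030327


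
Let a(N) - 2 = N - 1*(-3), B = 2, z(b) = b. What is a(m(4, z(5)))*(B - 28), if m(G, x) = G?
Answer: -234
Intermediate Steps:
a(N) = 5 + N (a(N) = 2 + (N - 1*(-3)) = 2 + (N + 3) = 2 + (3 + N) = 5 + N)
a(m(4, z(5)))*(B - 28) = (5 + 4)*(2 - 28) = 9*(-26) = -234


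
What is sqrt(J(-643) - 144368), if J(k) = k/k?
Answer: I*sqrt(144367) ≈ 379.96*I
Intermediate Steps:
J(k) = 1
sqrt(J(-643) - 144368) = sqrt(1 - 144368) = sqrt(-144367) = I*sqrt(144367)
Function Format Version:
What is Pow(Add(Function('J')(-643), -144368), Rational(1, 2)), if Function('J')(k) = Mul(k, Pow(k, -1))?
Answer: Mul(I, Pow(144367, Rational(1, 2))) ≈ Mul(379.96, I)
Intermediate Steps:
Function('J')(k) = 1
Pow(Add(Function('J')(-643), -144368), Rational(1, 2)) = Pow(Add(1, -144368), Rational(1, 2)) = Pow(-144367, Rational(1, 2)) = Mul(I, Pow(144367, Rational(1, 2)))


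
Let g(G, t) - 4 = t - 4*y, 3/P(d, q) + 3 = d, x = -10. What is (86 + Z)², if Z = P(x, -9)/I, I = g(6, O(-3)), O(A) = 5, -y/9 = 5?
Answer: 4960807489/670761 ≈ 7395.8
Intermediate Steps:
y = -45 (y = -9*5 = -45)
P(d, q) = 3/(-3 + d)
g(G, t) = 184 + t (g(G, t) = 4 + (t - 4*(-45)) = 4 + (t + 180) = 4 + (180 + t) = 184 + t)
I = 189 (I = 184 + 5 = 189)
Z = -1/819 (Z = (3/(-3 - 10))/189 = (3/(-13))*(1/189) = (3*(-1/13))*(1/189) = -3/13*1/189 = -1/819 ≈ -0.0012210)
(86 + Z)² = (86 - 1/819)² = (70433/819)² = 4960807489/670761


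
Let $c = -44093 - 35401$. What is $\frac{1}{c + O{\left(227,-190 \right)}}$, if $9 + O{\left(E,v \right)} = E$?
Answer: $- \frac{1}{79276} \approx -1.2614 \cdot 10^{-5}$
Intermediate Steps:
$O{\left(E,v \right)} = -9 + E$
$c = -79494$
$\frac{1}{c + O{\left(227,-190 \right)}} = \frac{1}{-79494 + \left(-9 + 227\right)} = \frac{1}{-79494 + 218} = \frac{1}{-79276} = - \frac{1}{79276}$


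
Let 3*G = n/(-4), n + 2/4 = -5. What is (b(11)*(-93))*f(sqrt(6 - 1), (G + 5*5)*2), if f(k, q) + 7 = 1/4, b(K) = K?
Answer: 27621/4 ≈ 6905.3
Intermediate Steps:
n = -11/2 (n = -1/2 - 5 = -11/2 ≈ -5.5000)
G = 11/24 (G = (-11/2/(-4))/3 = (-11/2*(-1/4))/3 = (1/3)*(11/8) = 11/24 ≈ 0.45833)
f(k, q) = -27/4 (f(k, q) = -7 + 1/4 = -27/4)
(b(11)*(-93))*f(sqrt(6 - 1), (G + 5*5)*2) = (11*(-93))*(-27/4) = -1023*(-27/4) = 27621/4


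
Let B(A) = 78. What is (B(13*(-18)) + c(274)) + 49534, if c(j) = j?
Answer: 49886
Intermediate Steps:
(B(13*(-18)) + c(274)) + 49534 = (78 + 274) + 49534 = 352 + 49534 = 49886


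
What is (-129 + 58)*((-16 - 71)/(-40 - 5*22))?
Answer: -2059/50 ≈ -41.180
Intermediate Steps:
(-129 + 58)*((-16 - 71)/(-40 - 5*22)) = -(-6177)/(-40 - 110) = -(-6177)/(-150) = -(-6177)*(-1)/150 = -71*29/50 = -2059/50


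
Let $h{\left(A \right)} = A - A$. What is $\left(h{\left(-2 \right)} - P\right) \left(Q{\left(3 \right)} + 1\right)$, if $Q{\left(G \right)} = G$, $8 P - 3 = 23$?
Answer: $-13$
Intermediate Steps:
$P = \frac{13}{4}$ ($P = \frac{3}{8} + \frac{1}{8} \cdot 23 = \frac{3}{8} + \frac{23}{8} = \frac{13}{4} \approx 3.25$)
$h{\left(A \right)} = 0$
$\left(h{\left(-2 \right)} - P\right) \left(Q{\left(3 \right)} + 1\right) = \left(0 - \frac{13}{4}\right) \left(3 + 1\right) = \left(0 - \frac{13}{4}\right) 4 = \left(- \frac{13}{4}\right) 4 = -13$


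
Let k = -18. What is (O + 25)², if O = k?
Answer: 49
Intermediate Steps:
O = -18
(O + 25)² = (-18 + 25)² = 7² = 49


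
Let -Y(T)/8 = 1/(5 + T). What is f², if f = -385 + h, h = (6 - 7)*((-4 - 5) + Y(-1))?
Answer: 139876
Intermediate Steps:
Y(T) = -8/(5 + T)
h = 11 (h = (6 - 7)*((-4 - 5) - 8/(5 - 1)) = -(-9 - 8/4) = -(-9 - 8*¼) = -(-9 - 2) = -1*(-11) = 11)
f = -374 (f = -385 + 11 = -374)
f² = (-374)² = 139876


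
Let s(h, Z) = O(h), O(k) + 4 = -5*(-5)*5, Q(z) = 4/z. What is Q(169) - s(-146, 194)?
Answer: -20445/169 ≈ -120.98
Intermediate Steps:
O(k) = 121 (O(k) = -4 - 5*(-5)*5 = -4 + 25*5 = -4 + 125 = 121)
s(h, Z) = 121
Q(169) - s(-146, 194) = 4/169 - 1*121 = 4*(1/169) - 121 = 4/169 - 121 = -20445/169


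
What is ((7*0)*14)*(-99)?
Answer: 0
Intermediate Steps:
((7*0)*14)*(-99) = (0*14)*(-99) = 0*(-99) = 0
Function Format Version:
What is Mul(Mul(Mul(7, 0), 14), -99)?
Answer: 0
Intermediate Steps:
Mul(Mul(Mul(7, 0), 14), -99) = Mul(Mul(0, 14), -99) = Mul(0, -99) = 0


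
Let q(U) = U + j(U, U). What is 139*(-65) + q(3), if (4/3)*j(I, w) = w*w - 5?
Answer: -9029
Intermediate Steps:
j(I, w) = -15/4 + 3*w²/4 (j(I, w) = 3*(w*w - 5)/4 = 3*(w² - 5)/4 = 3*(-5 + w²)/4 = -15/4 + 3*w²/4)
q(U) = -15/4 + U + 3*U²/4 (q(U) = U + (-15/4 + 3*U²/4) = -15/4 + U + 3*U²/4)
139*(-65) + q(3) = 139*(-65) + (-15/4 + 3 + (¾)*3²) = -9035 + (-15/4 + 3 + (¾)*9) = -9035 + (-15/4 + 3 + 27/4) = -9035 + 6 = -9029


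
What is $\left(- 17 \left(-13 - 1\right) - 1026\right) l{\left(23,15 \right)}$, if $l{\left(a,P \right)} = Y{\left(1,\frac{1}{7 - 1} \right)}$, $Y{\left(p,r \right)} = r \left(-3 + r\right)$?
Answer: $\frac{3349}{9} \approx 372.11$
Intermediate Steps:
$l{\left(a,P \right)} = - \frac{17}{36}$ ($l{\left(a,P \right)} = \frac{-3 + \frac{1}{7 - 1}}{7 - 1} = \frac{-3 + \frac{1}{6}}{6} = \frac{1}{6} \left(- \frac{17}{6}\right) = - \frac{17}{36}$)
$\left(- 17 \left(-13 - 1\right) - 1026\right) l{\left(23,15 \right)} = \left(- 17 \left(-13 - 1\right) - 1026\right) \left(- \frac{17}{36}\right) = \left(\left(-17\right) \left(-14\right) - 1026\right) \left(- \frac{17}{36}\right) = \left(238 - 1026\right) \left(- \frac{17}{36}\right) = \left(-788\right) \left(- \frac{17}{36}\right) = \frac{3349}{9}$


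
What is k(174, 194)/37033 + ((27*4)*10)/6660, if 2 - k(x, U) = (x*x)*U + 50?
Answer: -217100706/1370221 ≈ -158.44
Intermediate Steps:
k(x, U) = -48 - U*x**2 (k(x, U) = 2 - ((x*x)*U + 50) = 2 - (x**2*U + 50) = 2 - (U*x**2 + 50) = 2 - (50 + U*x**2) = 2 + (-50 - U*x**2) = -48 - U*x**2)
k(174, 194)/37033 + ((27*4)*10)/6660 = (-48 - 1*194*174**2)/37033 + ((27*4)*10)/6660 = (-48 - 1*194*30276)*(1/37033) + (108*10)*(1/6660) = (-48 - 5873544)*(1/37033) + 1080*(1/6660) = -5873592*1/37033 + 6/37 = -5873592/37033 + 6/37 = -217100706/1370221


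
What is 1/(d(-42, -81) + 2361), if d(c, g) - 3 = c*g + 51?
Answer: 1/5817 ≈ 0.00017191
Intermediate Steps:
d(c, g) = 54 + c*g (d(c, g) = 3 + (c*g + 51) = 3 + (51 + c*g) = 54 + c*g)
1/(d(-42, -81) + 2361) = 1/((54 - 42*(-81)) + 2361) = 1/((54 + 3402) + 2361) = 1/(3456 + 2361) = 1/5817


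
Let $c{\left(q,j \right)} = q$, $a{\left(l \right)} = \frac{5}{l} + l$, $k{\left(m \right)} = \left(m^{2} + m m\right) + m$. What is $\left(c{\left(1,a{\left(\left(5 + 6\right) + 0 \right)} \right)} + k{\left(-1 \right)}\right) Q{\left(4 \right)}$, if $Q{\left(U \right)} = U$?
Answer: $8$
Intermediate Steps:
$k{\left(m \right)} = m + 2 m^{2}$ ($k{\left(m \right)} = \left(m^{2} + m^{2}\right) + m = 2 m^{2} + m = m + 2 m^{2}$)
$a{\left(l \right)} = l + \frac{5}{l}$
$\left(c{\left(1,a{\left(\left(5 + 6\right) + 0 \right)} \right)} + k{\left(-1 \right)}\right) Q{\left(4 \right)} = \left(1 - \left(1 + 2 \left(-1\right)\right)\right) 4 = \left(1 - \left(1 - 2\right)\right) 4 = \left(1 - -1\right) 4 = \left(1 + 1\right) 4 = 2 \cdot 4 = 8$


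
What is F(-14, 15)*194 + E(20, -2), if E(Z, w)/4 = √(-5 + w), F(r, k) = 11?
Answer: 2134 + 4*I*√7 ≈ 2134.0 + 10.583*I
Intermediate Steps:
E(Z, w) = 4*√(-5 + w)
F(-14, 15)*194 + E(20, -2) = 11*194 + 4*√(-5 - 2) = 2134 + 4*√(-7) = 2134 + 4*(I*√7) = 2134 + 4*I*√7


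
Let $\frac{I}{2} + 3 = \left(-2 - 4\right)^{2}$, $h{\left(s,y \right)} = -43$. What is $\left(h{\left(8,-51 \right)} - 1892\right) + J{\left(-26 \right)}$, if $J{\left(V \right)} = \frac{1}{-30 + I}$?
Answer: $- \frac{69659}{36} \approx -1935.0$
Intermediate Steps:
$I = 66$ ($I = -6 + 2 \left(-2 - 4\right)^{2} = -6 + 2 \left(-6\right)^{2} = -6 + 2 \cdot 36 = -6 + 72 = 66$)
$J{\left(V \right)} = \frac{1}{36}$ ($J{\left(V \right)} = \frac{1}{-30 + 66} = \frac{1}{36}$)
$\left(h{\left(8,-51 \right)} - 1892\right) + J{\left(-26 \right)} = \left(-43 - 1892\right) + \frac{1}{36} = -1935 + \frac{1}{36} = - \frac{69659}{36}$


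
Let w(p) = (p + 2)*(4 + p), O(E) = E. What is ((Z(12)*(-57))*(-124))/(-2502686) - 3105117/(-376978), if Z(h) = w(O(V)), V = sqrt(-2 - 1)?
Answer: 3878905220871/471728781454 - 21204*I*sqrt(3)/1251343 ≈ 8.2227 - 0.02935*I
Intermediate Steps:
V = I*sqrt(3) (V = sqrt(-3) = I*sqrt(3) ≈ 1.732*I)
w(p) = (2 + p)*(4 + p)
Z(h) = 5 + 6*I*sqrt(3) (Z(h) = 8 + (I*sqrt(3))**2 + 6*(I*sqrt(3)) = 8 - 3 + 6*I*sqrt(3) = 5 + 6*I*sqrt(3))
((Z(12)*(-57))*(-124))/(-2502686) - 3105117/(-376978) = (((5 + 6*I*sqrt(3))*(-57))*(-124))/(-2502686) - 3105117/(-376978) = ((-285 - 342*I*sqrt(3))*(-124))*(-1/2502686) - 3105117*(-1/376978) = (35340 + 42408*I*sqrt(3))*(-1/2502686) + 3105117/376978 = (-17670/1251343 - 21204*I*sqrt(3)/1251343) + 3105117/376978 = 3878905220871/471728781454 - 21204*I*sqrt(3)/1251343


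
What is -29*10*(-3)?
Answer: 870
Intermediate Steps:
-29*10*(-3) = -290*(-3) = 870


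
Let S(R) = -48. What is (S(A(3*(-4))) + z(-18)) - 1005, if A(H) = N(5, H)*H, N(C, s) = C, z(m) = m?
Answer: -1071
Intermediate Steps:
A(H) = 5*H
(S(A(3*(-4))) + z(-18)) - 1005 = (-48 - 18) - 1005 = -66 - 1005 = -1071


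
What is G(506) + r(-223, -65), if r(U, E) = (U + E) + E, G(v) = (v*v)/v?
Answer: 153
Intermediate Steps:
G(v) = v (G(v) = v**2/v = v)
r(U, E) = U + 2*E (r(U, E) = (E + U) + E = U + 2*E)
G(506) + r(-223, -65) = 506 + (-223 + 2*(-65)) = 506 + (-223 - 130) = 506 - 353 = 153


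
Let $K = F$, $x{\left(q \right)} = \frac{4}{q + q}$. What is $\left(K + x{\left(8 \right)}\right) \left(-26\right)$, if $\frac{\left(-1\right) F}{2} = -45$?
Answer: $- \frac{4693}{2} \approx -2346.5$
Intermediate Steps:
$x{\left(q \right)} = \frac{2}{q}$ ($x{\left(q \right)} = \frac{4}{2 q} = 4 \frac{1}{2 q} = \frac{2}{q}$)
$F = 90$ ($F = \left(-2\right) \left(-45\right) = 90$)
$K = 90$
$\left(K + x{\left(8 \right)}\right) \left(-26\right) = \left(90 + \frac{2}{8}\right) \left(-26\right) = \left(90 + 2 \cdot \frac{1}{8}\right) \left(-26\right) = \left(90 + \frac{1}{4}\right) \left(-26\right) = \frac{361}{4} \left(-26\right) = - \frac{4693}{2}$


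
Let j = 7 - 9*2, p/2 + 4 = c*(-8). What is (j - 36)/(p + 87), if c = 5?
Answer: 47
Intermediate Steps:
p = -88 (p = -8 + 2*(5*(-8)) = -8 + 2*(-40) = -8 - 80 = -88)
j = -11 (j = 7 - 18 = -11)
(j - 36)/(p + 87) = (-11 - 36)/(-88 + 87) = -47/(-1) = -47*(-1) = 47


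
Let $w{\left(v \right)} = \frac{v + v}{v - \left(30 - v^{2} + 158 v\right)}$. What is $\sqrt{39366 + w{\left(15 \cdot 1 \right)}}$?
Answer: $\frac{\sqrt{5668702}}{12} \approx 198.41$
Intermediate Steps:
$w{\left(v \right)} = \frac{2 v}{-30 + v^{2} - 157 v}$ ($w{\left(v \right)} = \frac{2 v}{v - \left(30 - v^{2} + 158 v\right)} = \frac{2 v}{-30 + v^{2} - 157 v}$)
$\sqrt{39366 + w{\left(15 \cdot 1 \right)}} = \sqrt{39366 + \frac{2 \cdot 15 \cdot 1}{-30 + \left(15 \cdot 1\right)^{2} - 157 \cdot 15 \cdot 1}} = \sqrt{39366 + 2 \cdot 15 \frac{1}{-30 + 15^{2} - 2355}} = \sqrt{39366 + 2 \cdot 15 \frac{1}{-30 + 225 - 2355}} = \sqrt{39366 + 2 \cdot 15 \frac{1}{-2160}} = \sqrt{39366 + 2 \cdot 15 \left(- \frac{1}{2160}\right)} = \sqrt{39366 - \frac{1}{72}} = \sqrt{\frac{2834351}{72}} = \frac{\sqrt{5668702}}{12}$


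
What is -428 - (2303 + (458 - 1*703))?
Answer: -2486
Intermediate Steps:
-428 - (2303 + (458 - 1*703)) = -428 - (2303 + (458 - 703)) = -428 - (2303 - 245) = -428 - 1*2058 = -428 - 2058 = -2486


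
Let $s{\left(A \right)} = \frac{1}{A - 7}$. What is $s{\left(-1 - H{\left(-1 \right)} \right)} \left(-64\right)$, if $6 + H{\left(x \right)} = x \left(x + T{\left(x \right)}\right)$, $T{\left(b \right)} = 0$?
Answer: $\frac{64}{3} \approx 21.333$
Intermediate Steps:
$H{\left(x \right)} = -6 + x^{2}$ ($H{\left(x \right)} = -6 + x \left(x + 0\right) = -6 + x x = -6 + x^{2}$)
$s{\left(A \right)} = \frac{1}{-7 + A}$
$s{\left(-1 - H{\left(-1 \right)} \right)} \left(-64\right) = \frac{1}{-7 - -4} \left(-64\right) = \frac{1}{-7 + \left(-1 + 5\right)} \left(-64\right) = \frac{1}{-7 + 4} \left(-64\right) = \frac{1}{-3} \left(-64\right) = \left(- \frac{1}{3}\right) \left(-64\right) = \frac{64}{3}$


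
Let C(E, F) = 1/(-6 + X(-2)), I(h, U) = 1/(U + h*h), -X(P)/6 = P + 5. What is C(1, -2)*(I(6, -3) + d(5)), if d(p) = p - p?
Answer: -1/792 ≈ -0.0012626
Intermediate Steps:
X(P) = -30 - 6*P (X(P) = -6*(P + 5) = -6*(5 + P) = -30 - 6*P)
d(p) = 0
I(h, U) = 1/(U + h²)
C(E, F) = -1/24 (C(E, F) = 1/(-6 + (-30 - 6*(-2))) = 1/(-6 + (-30 + 12)) = 1/(-6 - 18) = 1/(-24) = -1/24)
C(1, -2)*(I(6, -3) + d(5)) = -(1/(-3 + 6²) + 0)/24 = -(1/(-3 + 36) + 0)/24 = -(1/33 + 0)/24 = -1/24*1/33 = -1/792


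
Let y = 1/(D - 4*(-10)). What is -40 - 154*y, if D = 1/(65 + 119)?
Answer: -322776/7361 ≈ -43.849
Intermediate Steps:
D = 1/184 ≈ 0.0054348
y = 184/7361 (y = 1/(1/184 - 4*(-10)) = 1/(1/184 + 40) = 1/(7361/184) = 184/7361 ≈ 0.024997)
-40 - 154*y = -40 - 154*184/7361 = -40 - 28336/7361 = -322776/7361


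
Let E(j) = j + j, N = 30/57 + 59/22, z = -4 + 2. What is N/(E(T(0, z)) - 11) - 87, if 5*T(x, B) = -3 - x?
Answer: -2225031/25498 ≈ -87.263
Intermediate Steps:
z = -2
N = 1341/418 (N = 30*(1/57) + 59*(1/22) = 10/19 + 59/22 = 1341/418 ≈ 3.2081)
T(x, B) = -3/5 - x/5 (T(x, B) = (-3 - x)/5 = -3/5 - x/5)
E(j) = 2*j
N/(E(T(0, z)) - 11) - 87 = 1341/(418*(2*(-3/5 - 1/5*0) - 11)) - 87 = 1341/(418*(2*(-3/5 + 0) - 11)) - 87 = 1341/(418*(2*(-3/5) - 11)) - 87 = 1341/(418*(-6/5 - 11)) - 87 = 1341/(418*(-61/5)) - 87 = (1341/418)*(-5/61) - 87 = -6705/25498 - 87 = -2225031/25498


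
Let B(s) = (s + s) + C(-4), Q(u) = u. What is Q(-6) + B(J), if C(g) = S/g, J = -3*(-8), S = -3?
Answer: 171/4 ≈ 42.750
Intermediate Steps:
J = 24
C(g) = -3/g
B(s) = ¾ + 2*s (B(s) = (s + s) - 3/(-4) = 2*s - 3*(-¼) = 2*s + ¾ = ¾ + 2*s)
Q(-6) + B(J) = -6 + (¾ + 2*24) = -6 + (¾ + 48) = -6 + 195/4 = 171/4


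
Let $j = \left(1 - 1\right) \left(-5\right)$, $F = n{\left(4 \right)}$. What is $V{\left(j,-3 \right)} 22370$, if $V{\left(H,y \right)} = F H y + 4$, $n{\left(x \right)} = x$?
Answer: $89480$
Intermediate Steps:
$F = 4$
$j = 0$ ($j = 0 \left(-5\right) = 0$)
$V{\left(H,y \right)} = 4 + 4 H y$ ($V{\left(H,y \right)} = 4 H y + 4 = 4 + 4 H y$)
$V{\left(j,-3 \right)} 22370 = \left(4 + 4 \cdot 0 \left(-3\right)\right) 22370 = \left(4 + 0\right) 22370 = 4 \cdot 22370 = 89480$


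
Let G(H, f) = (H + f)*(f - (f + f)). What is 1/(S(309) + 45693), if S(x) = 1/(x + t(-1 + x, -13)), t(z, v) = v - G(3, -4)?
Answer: 300/13707901 ≈ 2.1885e-5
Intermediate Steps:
G(H, f) = -f*(H + f) (G(H, f) = (H + f)*(f - 2*f) = (H + f)*(-f) = -f*(H + f))
t(z, v) = 4 + v (t(z, v) = v - (-1)*(-4)*(3 - 4) = v - (-1)*(-4)*(-1) = v - 1*(-4) = v + 4 = 4 + v)
S(x) = 1/(-9 + x) (S(x) = 1/(x + (4 - 13)) = 1/(x - 9) = 1/(-9 + x))
1/(S(309) + 45693) = 1/(1/(-9 + 309) + 45693) = 1/(1/300 + 45693) = 1/(13707901/300) = 300/13707901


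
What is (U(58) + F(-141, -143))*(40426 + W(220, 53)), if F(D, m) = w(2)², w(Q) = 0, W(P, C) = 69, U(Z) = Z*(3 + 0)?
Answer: 7046130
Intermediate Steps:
U(Z) = 3*Z (U(Z) = Z*3 = 3*Z)
F(D, m) = 0 (F(D, m) = 0² = 0)
(U(58) + F(-141, -143))*(40426 + W(220, 53)) = (3*58 + 0)*(40426 + 69) = (174 + 0)*40495 = 174*40495 = 7046130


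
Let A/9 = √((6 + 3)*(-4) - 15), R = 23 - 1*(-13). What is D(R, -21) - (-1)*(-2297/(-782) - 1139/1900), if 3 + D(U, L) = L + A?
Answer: -16092799/742900 + 9*I*√51 ≈ -21.662 + 64.273*I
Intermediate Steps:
R = 36 (R = 23 + 13 = 36)
A = 9*I*√51 (A = 9*√((6 + 3)*(-4) - 15) = 9*√(9*(-4) - 15) = 9*√(-36 - 15) = 9*√(-51) = 9*(I*√51) = 9*I*√51 ≈ 64.273*I)
D(U, L) = -3 + L + 9*I*√51 (D(U, L) = -3 + (L + 9*I*√51) = -3 + L + 9*I*√51)
D(R, -21) - (-1)*(-2297/(-782) - 1139/1900) = (-3 - 21 + 9*I*√51) - (-1)*(-2297/(-782) - 1139/1900) = (-24 + 9*I*√51) - (-1)*(-2297*(-1/782) - 1139*1/1900) = (-24 + 9*I*√51) - (-1)*(2297/782 - 1139/1900) = (-24 + 9*I*√51) - (-1)*1736801/742900 = (-24 + 9*I*√51) - 1*(-1736801/742900) = (-24 + 9*I*√51) + 1736801/742900 = -16092799/742900 + 9*I*√51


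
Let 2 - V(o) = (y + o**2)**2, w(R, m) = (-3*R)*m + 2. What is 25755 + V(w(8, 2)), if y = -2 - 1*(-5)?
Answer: -4464404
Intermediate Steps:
w(R, m) = 2 - 3*R*m (w(R, m) = -3*R*m + 2 = 2 - 3*R*m)
y = 3 (y = -2 + 5 = 3)
V(o) = 2 - (3 + o**2)**2
25755 + V(w(8, 2)) = 25755 + (2 - (3 + (2 - 3*8*2)**2)**2) = 25755 + (2 - (3 + (2 - 48)**2)**2) = 25755 + (2 - (3 + (-46)**2)**2) = 25755 + (2 - (3 + 2116)**2) = 25755 + (2 - 1*2119**2) = 25755 + (2 - 1*4490161) = 25755 + (2 - 4490161) = 25755 - 4490159 = -4464404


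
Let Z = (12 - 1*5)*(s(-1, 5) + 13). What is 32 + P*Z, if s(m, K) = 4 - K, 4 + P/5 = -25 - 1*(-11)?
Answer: -7528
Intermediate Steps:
P = -90 (P = -20 + 5*(-25 - 1*(-11)) = -20 + 5*(-25 + 11) = -20 + 5*(-14) = -20 - 70 = -90)
Z = 84 (Z = (12 - 1*5)*((4 - 1*5) + 13) = (12 - 5)*((4 - 5) + 13) = 7*(-1 + 13) = 7*12 = 84)
32 + P*Z = 32 - 90*84 = 32 - 7560 = -7528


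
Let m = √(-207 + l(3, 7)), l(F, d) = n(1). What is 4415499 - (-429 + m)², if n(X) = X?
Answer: 4231664 + 858*I*√206 ≈ 4.2317e+6 + 12315.0*I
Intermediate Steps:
l(F, d) = 1
m = I*√206 (m = √(-207 + 1) = √(-206) = I*√206 ≈ 14.353*I)
4415499 - (-429 + m)² = 4415499 - (-429 + I*√206)²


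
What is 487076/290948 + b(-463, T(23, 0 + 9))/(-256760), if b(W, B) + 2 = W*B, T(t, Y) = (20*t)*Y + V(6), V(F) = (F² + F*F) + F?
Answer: 3094930612/333499145 ≈ 9.2802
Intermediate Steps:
V(F) = F + 2*F² (V(F) = (F² + F²) + F = 2*F² + F = F + 2*F²)
T(t, Y) = 78 + 20*Y*t (T(t, Y) = (20*t)*Y + 6*(1 + 2*6) = 20*Y*t + 6*(1 + 12) = 20*Y*t + 6*13 = 20*Y*t + 78 = 78 + 20*Y*t)
b(W, B) = -2 + B*W (b(W, B) = -2 + W*B = -2 + B*W)
487076/290948 + b(-463, T(23, 0 + 9))/(-256760) = 487076/290948 + (-2 + (78 + 20*(0 + 9)*23)*(-463))/(-256760) = 487076*(1/290948) + (-2 + (78 + 20*9*23)*(-463))*(-1/256760) = 121769/72737 + (-2 + (78 + 4140)*(-463))*(-1/256760) = 121769/72737 + (-2 + 4218*(-463))*(-1/256760) = 121769/72737 + (-2 - 1952934)*(-1/256760) = 121769/72737 - 1952936*(-1/256760) = 121769/72737 + 244117/32095 = 3094930612/333499145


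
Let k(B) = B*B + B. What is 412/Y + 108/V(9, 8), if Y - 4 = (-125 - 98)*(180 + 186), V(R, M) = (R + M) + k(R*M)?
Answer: 3320918/215175311 ≈ 0.015434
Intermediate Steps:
k(B) = B + B**2 (k(B) = B**2 + B = B + B**2)
V(R, M) = M + R + M*R*(1 + M*R) (V(R, M) = (R + M) + (R*M)*(1 + R*M) = (M + R) + (M*R)*(1 + M*R) = (M + R) + M*R*(1 + M*R) = M + R + M*R*(1 + M*R))
Y = -81614 (Y = 4 + (-125 - 98)*(180 + 186) = 4 - 223*366 = 4 - 81618 = -81614)
412/Y + 108/V(9, 8) = 412/(-81614) + 108/(8 + 9 + 8*9*(1 + 8*9)) = 412*(-1/81614) + 108/(8 + 9 + 8*9*(1 + 72)) = -206/40807 + 108/(8 + 9 + 8*9*73) = -206/40807 + 108/(8 + 9 + 5256) = -206/40807 + 108/5273 = 3320918/215175311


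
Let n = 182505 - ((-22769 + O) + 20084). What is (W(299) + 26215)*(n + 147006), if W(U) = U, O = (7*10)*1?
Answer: 8805988764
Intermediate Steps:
O = 70 (O = 70*1 = 70)
n = 185120 (n = 182505 - ((-22769 + 70) + 20084) = 182505 - (-22699 + 20084) = 182505 - 1*(-2615) = 182505 + 2615 = 185120)
(W(299) + 26215)*(n + 147006) = (299 + 26215)*(185120 + 147006) = 26514*332126 = 8805988764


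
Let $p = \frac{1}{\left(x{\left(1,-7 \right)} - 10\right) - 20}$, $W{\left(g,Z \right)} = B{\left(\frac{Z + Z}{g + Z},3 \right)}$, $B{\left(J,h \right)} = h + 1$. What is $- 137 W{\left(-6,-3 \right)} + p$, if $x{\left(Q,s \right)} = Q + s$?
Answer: $- \frac{19729}{36} \approx -548.03$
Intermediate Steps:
$B{\left(J,h \right)} = 1 + h$
$W{\left(g,Z \right)} = 4$ ($W{\left(g,Z \right)} = 1 + 3 = 4$)
$p = - \frac{1}{36}$ ($p = \frac{1}{\left(\left(1 - 7\right) - 10\right) - 20} = \frac{1}{\left(-6 - 10\right) - 20} = \frac{1}{-16 - 20} = \frac{1}{-36} = - \frac{1}{36} \approx -0.027778$)
$- 137 W{\left(-6,-3 \right)} + p = \left(-137\right) 4 - \frac{1}{36} = -548 - \frac{1}{36} = - \frac{19729}{36}$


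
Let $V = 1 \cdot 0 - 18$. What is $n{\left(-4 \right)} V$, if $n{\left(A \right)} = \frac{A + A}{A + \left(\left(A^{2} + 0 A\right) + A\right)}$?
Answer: $18$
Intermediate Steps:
$V = -18$ ($V = 0 - 18 = -18$)
$n{\left(A \right)} = \frac{2 A}{A^{2} + 2 A}$ ($n{\left(A \right)} = \frac{2 A}{A + \left(\left(A^{2} + 0\right) + A\right)} = \frac{2 A}{A + \left(A^{2} + A\right)} = \frac{2 A}{A + \left(A + A^{2}\right)} = \frac{2 A}{A^{2} + 2 A}$)
$n{\left(-4 \right)} V = \frac{2}{2 - 4} \left(-18\right) = \frac{2}{-2} \left(-18\right) = 2 \left(- \frac{1}{2}\right) \left(-18\right) = \left(-1\right) \left(-18\right) = 18$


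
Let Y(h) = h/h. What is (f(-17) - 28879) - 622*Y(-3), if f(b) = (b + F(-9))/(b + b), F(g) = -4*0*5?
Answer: -59001/2 ≈ -29501.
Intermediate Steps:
Y(h) = 1
F(g) = 0 (F(g) = 0*5 = 0)
f(b) = ½ (f(b) = (b + 0)/(b + b) = b/((2*b)) = b*(1/(2*b)) = ½)
(f(-17) - 28879) - 622*Y(-3) = (½ - 28879) - 622*1 = -57757/2 - 622 = -59001/2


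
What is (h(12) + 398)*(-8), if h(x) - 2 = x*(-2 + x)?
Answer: -4160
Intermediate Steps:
h(x) = 2 + x*(-2 + x)
(h(12) + 398)*(-8) = ((2 + 12² - 2*12) + 398)*(-8) = ((2 + 144 - 24) + 398)*(-8) = (122 + 398)*(-8) = 520*(-8) = -4160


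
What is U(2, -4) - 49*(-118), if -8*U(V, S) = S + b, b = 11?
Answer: 46249/8 ≈ 5781.1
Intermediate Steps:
U(V, S) = -11/8 - S/8 (U(V, S) = -(S + 11)/8 = -(11 + S)/8 = -11/8 - S/8)
U(2, -4) - 49*(-118) = (-11/8 - ⅛*(-4)) - 49*(-118) = (-11/8 + ½) + 5782 = -7/8 + 5782 = 46249/8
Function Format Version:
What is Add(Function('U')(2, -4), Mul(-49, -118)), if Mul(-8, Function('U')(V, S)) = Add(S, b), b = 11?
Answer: Rational(46249, 8) ≈ 5781.1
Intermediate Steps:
Function('U')(V, S) = Add(Rational(-11, 8), Mul(Rational(-1, 8), S)) (Function('U')(V, S) = Mul(Rational(-1, 8), Add(S, 11)) = Mul(Rational(-1, 8), Add(11, S)) = Add(Rational(-11, 8), Mul(Rational(-1, 8), S)))
Add(Function('U')(2, -4), Mul(-49, -118)) = Add(Add(Rational(-11, 8), Mul(Rational(-1, 8), -4)), Mul(-49, -118)) = Add(Add(Rational(-11, 8), Rational(1, 2)), 5782) = Add(Rational(-7, 8), 5782) = Rational(46249, 8)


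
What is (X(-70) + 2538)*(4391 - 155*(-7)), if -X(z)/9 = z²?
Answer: -227593512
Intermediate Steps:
X(z) = -9*z²
(X(-70) + 2538)*(4391 - 155*(-7)) = (-9*(-70)² + 2538)*(4391 - 155*(-7)) = (-9*4900 + 2538)*(4391 + 1085) = (-44100 + 2538)*5476 = -41562*5476 = -227593512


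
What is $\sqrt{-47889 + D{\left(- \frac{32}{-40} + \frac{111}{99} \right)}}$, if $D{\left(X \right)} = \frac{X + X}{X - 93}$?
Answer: $\frac{i \sqrt{9355794838}}{442} \approx 218.84 i$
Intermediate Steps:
$D{\left(X \right)} = \frac{2 X}{-93 + X}$
$\sqrt{-47889 + D{\left(- \frac{32}{-40} + \frac{111}{99} \right)}} = \sqrt{-47889 + \frac{2 \left(- \frac{32}{-40} + \frac{111}{99}\right)}{-93 + \left(- \frac{32}{-40} + \frac{111}{99}\right)}} = \sqrt{-47889 + \frac{2 \left(\left(-32\right) \left(- \frac{1}{40}\right) + 111 \cdot \frac{1}{99}\right)}{-93 + \left(\left(-32\right) \left(- \frac{1}{40}\right) + 111 \cdot \frac{1}{99}\right)}} = \sqrt{-47889 + \frac{2 \left(\frac{4}{5} + \frac{37}{33}\right)}{-93 + \left(\frac{4}{5} + \frac{37}{33}\right)}} = \sqrt{-47889 + 2 \cdot \frac{317}{165} \frac{1}{-93 + \frac{317}{165}}} = \sqrt{-47889 + 2 \cdot \frac{317}{165} \frac{1}{- \frac{15028}{165}}} = \sqrt{-47889 + 2 \cdot \frac{317}{165} \left(- \frac{165}{15028}\right)} = \sqrt{-47889 - \frac{317}{7514}} = \sqrt{- \frac{359838263}{7514}} = \frac{i \sqrt{9355794838}}{442}$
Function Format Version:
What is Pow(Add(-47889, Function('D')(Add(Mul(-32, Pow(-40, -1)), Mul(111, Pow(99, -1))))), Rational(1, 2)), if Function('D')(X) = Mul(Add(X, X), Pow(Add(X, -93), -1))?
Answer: Mul(Rational(1, 442), I, Pow(9355794838, Rational(1, 2))) ≈ Mul(218.84, I)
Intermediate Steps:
Function('D')(X) = Mul(2, X, Pow(Add(-93, X), -1)) (Function('D')(X) = Mul(Mul(2, X), Pow(Add(-93, X), -1)) = Mul(2, X, Pow(Add(-93, X), -1)))
Pow(Add(-47889, Function('D')(Add(Mul(-32, Pow(-40, -1)), Mul(111, Pow(99, -1))))), Rational(1, 2)) = Pow(Add(-47889, Mul(2, Add(Mul(-32, Pow(-40, -1)), Mul(111, Pow(99, -1))), Pow(Add(-93, Add(Mul(-32, Pow(-40, -1)), Mul(111, Pow(99, -1)))), -1))), Rational(1, 2)) = Pow(Add(-47889, Mul(2, Add(Mul(-32, Rational(-1, 40)), Mul(111, Rational(1, 99))), Pow(Add(-93, Add(Mul(-32, Rational(-1, 40)), Mul(111, Rational(1, 99)))), -1))), Rational(1, 2)) = Pow(Add(-47889, Mul(2, Add(Rational(4, 5), Rational(37, 33)), Pow(Add(-93, Add(Rational(4, 5), Rational(37, 33))), -1))), Rational(1, 2)) = Pow(Add(-47889, Mul(2, Rational(317, 165), Pow(Add(-93, Rational(317, 165)), -1))), Rational(1, 2)) = Pow(Add(-47889, Mul(2, Rational(317, 165), Pow(Rational(-15028, 165), -1))), Rational(1, 2)) = Pow(Add(-47889, Mul(2, Rational(317, 165), Rational(-165, 15028))), Rational(1, 2)) = Pow(Add(-47889, Rational(-317, 7514)), Rational(1, 2)) = Pow(Rational(-359838263, 7514), Rational(1, 2)) = Mul(Rational(1, 442), I, Pow(9355794838, Rational(1, 2)))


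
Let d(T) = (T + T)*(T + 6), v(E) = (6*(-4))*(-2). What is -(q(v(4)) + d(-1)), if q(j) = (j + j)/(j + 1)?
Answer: 394/49 ≈ 8.0408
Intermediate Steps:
v(E) = 48 (v(E) = -24*(-2) = 48)
d(T) = 2*T*(6 + T) (d(T) = (2*T)*(6 + T) = 2*T*(6 + T))
q(j) = 2*j/(1 + j) (q(j) = (2*j)/(1 + j) = 2*j/(1 + j))
-(q(v(4)) + d(-1)) = -(2*48/(1 + 48) + 2*(-1)*(6 - 1)) = -(2*48/49 + 2*(-1)*5) = -(2*48*(1/49) - 10) = -(96/49 - 10) = -1*(-394/49) = 394/49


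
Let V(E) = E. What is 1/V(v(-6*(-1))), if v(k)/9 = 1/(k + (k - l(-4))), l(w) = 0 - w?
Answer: 8/9 ≈ 0.88889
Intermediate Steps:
l(w) = -w
v(k) = 9/(-4 + 2*k) (v(k) = 9/(k + (k - (-1)*(-4))) = 9/(k + (k - 1*4)) = 9/(k + (k - 4)) = 9/(k + (-4 + k)) = 9/(-4 + 2*k))
1/V(v(-6*(-1))) = 1/(9/(2*(-2 - 6*(-1)))) = 1/(9/(2*(-2 + 6))) = 1/((9/2)/4) = 1/((9/2)*(1/4)) = 1/(9/8) = 8/9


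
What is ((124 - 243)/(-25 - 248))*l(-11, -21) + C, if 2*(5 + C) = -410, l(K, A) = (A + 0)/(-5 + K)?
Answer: -43561/208 ≈ -209.43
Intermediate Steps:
l(K, A) = A/(-5 + K)
C = -210 (C = -5 + (½)*(-410) = -5 - 205 = -210)
((124 - 243)/(-25 - 248))*l(-11, -21) + C = ((124 - 243)/(-25 - 248))*(-21/(-5 - 11)) - 210 = (-119/(-273))*(-21/(-16)) - 210 = (-119*(-1/273))*(-21*(-1/16)) - 210 = (17/39)*(21/16) - 210 = 119/208 - 210 = -43561/208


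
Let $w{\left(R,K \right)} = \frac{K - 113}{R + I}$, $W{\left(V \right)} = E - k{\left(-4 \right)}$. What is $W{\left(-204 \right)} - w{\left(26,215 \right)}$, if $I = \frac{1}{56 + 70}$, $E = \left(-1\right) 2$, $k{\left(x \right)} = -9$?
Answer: $\frac{10087}{3277} \approx 3.0781$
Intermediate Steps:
$E = -2$
$I = \frac{1}{126} \approx 0.0079365$
$W{\left(V \right)} = 7$ ($W{\left(V \right)} = -2 - -9 = -2 + 9 = 7$)
$w{\left(R,K \right)} = \frac{-113 + K}{\frac{1}{126} + R}$ ($w{\left(R,K \right)} = \frac{K - 113}{R + \frac{1}{126}} = \frac{-113 + K}{\frac{1}{126} + R}$)
$W{\left(-204 \right)} - w{\left(26,215 \right)} = 7 - \frac{126 \left(-113 + 215\right)}{1 + 126 \cdot 26} = 7 - 126 \frac{1}{1 + 3276} \cdot 102 = 7 - 126 \cdot \frac{1}{3277} \cdot 102 = 7 - \frac{12852}{3277} = \frac{10087}{3277}$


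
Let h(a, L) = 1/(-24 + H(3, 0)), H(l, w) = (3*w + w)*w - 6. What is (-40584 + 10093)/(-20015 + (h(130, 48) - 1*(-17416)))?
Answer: 914730/77971 ≈ 11.732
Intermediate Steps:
H(l, w) = -6 + 4*w² (H(l, w) = (4*w)*w - 6 = 4*w² - 6 = -6 + 4*w²)
h(a, L) = -1/30 (h(a, L) = 1/(-24 + (-6 + 4*0²)) = 1/(-24 + (-6 + 4*0)) = 1/(-24 + (-6 + 0)) = 1/(-24 - 6) = 1/(-30) = -1/30)
(-40584 + 10093)/(-20015 + (h(130, 48) - 1*(-17416))) = (-40584 + 10093)/(-20015 + (-1/30 - 1*(-17416))) = -30491/(-20015 + (-1/30 + 17416)) = -30491/(-20015 + 522479/30) = -30491/(-77971/30) = -30491*(-30/77971) = 914730/77971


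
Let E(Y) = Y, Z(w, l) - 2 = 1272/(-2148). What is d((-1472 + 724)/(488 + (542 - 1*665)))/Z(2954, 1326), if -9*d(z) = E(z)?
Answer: 33473/206955 ≈ 0.16174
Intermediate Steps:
Z(w, l) = 252/179 (Z(w, l) = 2 + 1272/(-2148) = 2 + 1272*(-1/2148) = 2 - 106/179 = 252/179)
d(z) = -z/9
d((-1472 + 724)/(488 + (542 - 1*665)))/Z(2954, 1326) = (-(-1472 + 724)/(9*(488 + (542 - 1*665))))/(252/179) = -(-748)/(9*(488 + (542 - 665)))*(179/252) = -(-748)/(9*(488 - 123))*(179/252) = -(-748)/(9*365)*(179/252) = -1/9*(-748/365)*(179/252) = (748/3285)*(179/252) = 33473/206955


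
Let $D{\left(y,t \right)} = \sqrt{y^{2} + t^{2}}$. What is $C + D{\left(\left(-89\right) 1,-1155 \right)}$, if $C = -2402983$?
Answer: $-2402983 + \sqrt{1341946} \approx -2.4018 \cdot 10^{6}$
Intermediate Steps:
$D{\left(y,t \right)} = \sqrt{t^{2} + y^{2}}$
$C + D{\left(\left(-89\right) 1,-1155 \right)} = -2402983 + \sqrt{\left(-1155\right)^{2} + \left(\left(-89\right) 1\right)^{2}} = -2402983 + \sqrt{1334025 + \left(-89\right)^{2}} = -2402983 + \sqrt{1334025 + 7921} = -2402983 + \sqrt{1341946}$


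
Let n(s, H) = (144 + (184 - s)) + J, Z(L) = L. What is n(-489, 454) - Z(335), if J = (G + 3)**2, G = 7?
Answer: 582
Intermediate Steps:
J = 100 (J = (7 + 3)**2 = 10**2 = 100)
n(s, H) = 428 - s (n(s, H) = (144 + (184 - s)) + 100 = (328 - s) + 100 = 428 - s)
n(-489, 454) - Z(335) = (428 - 1*(-489)) - 1*335 = (428 + 489) - 335 = 917 - 335 = 582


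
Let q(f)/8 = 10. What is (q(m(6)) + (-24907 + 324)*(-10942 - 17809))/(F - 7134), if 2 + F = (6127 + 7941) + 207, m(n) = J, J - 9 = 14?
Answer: 706785913/7139 ≈ 99004.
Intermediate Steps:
J = 23 (J = 9 + 14 = 23)
m(n) = 23
q(f) = 80 (q(f) = 8*10 = 80)
F = 14273 (F = -2 + ((6127 + 7941) + 207) = -2 + (14068 + 207) = -2 + 14275 = 14273)
(q(m(6)) + (-24907 + 324)*(-10942 - 17809))/(F - 7134) = (80 + (-24907 + 324)*(-10942 - 17809))/(14273 - 7134) = (80 - 24583*(-28751))/7139 = (80 + 706785833)*(1/7139) = 706785913*(1/7139) = 706785913/7139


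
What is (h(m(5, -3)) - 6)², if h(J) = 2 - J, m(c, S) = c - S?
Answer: 144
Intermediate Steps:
(h(m(5, -3)) - 6)² = ((2 - (5 - 1*(-3))) - 6)² = ((2 - (5 + 3)) - 6)² = ((2 - 1*8) - 6)² = ((2 - 8) - 6)² = (-6 - 6)² = (-12)² = 144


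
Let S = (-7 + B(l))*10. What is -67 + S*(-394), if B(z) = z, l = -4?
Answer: 43273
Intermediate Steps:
S = -110 (S = (-7 - 4)*10 = -11*10 = -110)
-67 + S*(-394) = -67 - 110*(-394) = -67 + 43340 = 43273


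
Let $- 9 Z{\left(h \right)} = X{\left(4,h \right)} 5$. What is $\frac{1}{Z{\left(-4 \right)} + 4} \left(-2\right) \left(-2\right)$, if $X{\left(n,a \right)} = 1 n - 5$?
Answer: $\frac{36}{41} \approx 0.87805$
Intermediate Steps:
$X{\left(n,a \right)} = -5 + n$ ($X{\left(n,a \right)} = n - 5 = -5 + n$)
$Z{\left(h \right)} = \frac{5}{9}$ ($Z{\left(h \right)} = - \frac{\left(-5 + 4\right) 5}{9} = - \frac{\left(-1\right) 5}{9} = \left(- \frac{1}{9}\right) \left(-5\right) = \frac{5}{9}$)
$\frac{1}{Z{\left(-4 \right)} + 4} \left(-2\right) \left(-2\right) = \frac{1}{\frac{5}{9} + 4} \left(-2\right) \left(-2\right) = \frac{1}{\frac{41}{9}} \left(-2\right) \left(-2\right) = \frac{9}{41} \left(-2\right) \left(-2\right) = \left(- \frac{18}{41}\right) \left(-2\right) = \frac{36}{41}$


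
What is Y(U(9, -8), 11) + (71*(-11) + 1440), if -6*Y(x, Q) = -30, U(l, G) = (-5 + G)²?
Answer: 664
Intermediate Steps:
Y(x, Q) = 5 (Y(x, Q) = -⅙*(-30) = 5)
Y(U(9, -8), 11) + (71*(-11) + 1440) = 5 + (71*(-11) + 1440) = 5 + (-781 + 1440) = 5 + 659 = 664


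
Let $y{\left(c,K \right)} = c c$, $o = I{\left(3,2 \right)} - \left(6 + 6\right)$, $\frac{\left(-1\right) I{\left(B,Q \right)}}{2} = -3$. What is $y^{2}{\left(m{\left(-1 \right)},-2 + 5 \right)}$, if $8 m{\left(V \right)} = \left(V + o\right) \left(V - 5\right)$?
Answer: $\frac{194481}{256} \approx 759.69$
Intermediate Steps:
$I{\left(B,Q \right)} = 6$ ($I{\left(B,Q \right)} = \left(-2\right) \left(-3\right) = 6$)
$o = -6$ ($o = 6 - \left(6 + 6\right) = 6 - 12 = -6$)
$m{\left(V \right)} = \frac{\left(-6 + V\right) \left(-5 + V\right)}{8}$ ($m{\left(V \right)} = \frac{\left(V - 6\right) \left(V - 5\right)}{8} = \frac{\left(-6 + V\right) \left(-5 + V\right)}{8}$)
$y{\left(c,K \right)} = c^{2}$
$y^{2}{\left(m{\left(-1 \right)},-2 + 5 \right)} = \left(\left(\frac{15}{4} - - \frac{11}{8} + \frac{\left(-1\right)^{2}}{8}\right)^{2}\right)^{2} = \left(\left(\frac{15}{4} + \frac{11}{8} + \frac{1}{8} \cdot 1\right)^{2}\right)^{2} = \left(\left(\frac{15}{4} + \frac{11}{8} + \frac{1}{8}\right)^{2}\right)^{2} = \left(\left(\frac{21}{4}\right)^{2}\right)^{2} = \left(\frac{441}{16}\right)^{2} = \frac{194481}{256}$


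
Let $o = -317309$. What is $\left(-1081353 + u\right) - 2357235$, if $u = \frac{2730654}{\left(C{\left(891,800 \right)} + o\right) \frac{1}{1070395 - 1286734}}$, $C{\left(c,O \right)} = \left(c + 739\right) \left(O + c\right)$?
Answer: $- \frac{2992511766018}{813007} \approx -3.6808 \cdot 10^{6}$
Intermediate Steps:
$C{\left(c,O \right)} = \left(739 + c\right) \left(O + c\right)$
$u = - \frac{196915651902}{813007}$ ($u = \frac{2730654}{\left(\left(891^{2} + 739 \cdot 800 + 739 \cdot 891 + 800 \cdot 891\right) - 317309\right) \frac{1}{1070395 - 1286734}} = \frac{2730654}{\left(\left(793881 + 591200 + 658449 + 712800\right) - 317309\right) \frac{1}{-216339}} = \frac{2730654}{\left(2756330 - 317309\right) \left(- \frac{1}{216339}\right)} = \frac{2730654}{2439021 \left(- \frac{1}{216339}\right)} = \frac{2730654}{- \frac{813007}{72113}} = 2730654 \left(- \frac{72113}{813007}\right) = - \frac{196915651902}{813007} \approx -2.4221 \cdot 10^{5}$)
$\left(-1081353 + u\right) - 2357235 = \left(-1081353 - \frac{196915651902}{813007}\right) - 2357235 = - \frac{1076063210373}{813007} - 2357235 = - \frac{2992511766018}{813007}$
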